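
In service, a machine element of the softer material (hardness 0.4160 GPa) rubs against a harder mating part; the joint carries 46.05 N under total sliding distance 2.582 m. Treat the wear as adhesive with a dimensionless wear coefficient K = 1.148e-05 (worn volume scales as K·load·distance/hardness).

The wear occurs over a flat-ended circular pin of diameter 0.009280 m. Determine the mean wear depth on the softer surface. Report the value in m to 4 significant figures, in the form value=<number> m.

The computation carries full precision; intermediates are printed rounded — one last rounding to four significant digits.
Hardness H = 0.4160 GPa = 4.160e+08 Pa.
Contact area A = π·d²/4 = π·(0.009280 m)²/4 = 6.764e-05 m².
Restated in SI base units: W = 46.05 N, H = 4.160e+08 Pa, K = 1.148e-05.
Apply Archard: V = K·W·L/H = 1.148e-05 · 46.05 · 2.582 / 4.160e+08 = 3.281e-12 m³.
Depth h = V/A = 3.281e-12 / 6.764e-05 = 4.851e-08 m.

value=4.851e-08 m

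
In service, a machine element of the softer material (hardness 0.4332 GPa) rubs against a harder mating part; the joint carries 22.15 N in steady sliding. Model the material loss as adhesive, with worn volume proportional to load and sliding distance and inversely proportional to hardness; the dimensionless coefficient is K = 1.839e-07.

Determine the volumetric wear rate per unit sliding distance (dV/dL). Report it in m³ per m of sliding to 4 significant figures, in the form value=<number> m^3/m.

value=9.403e-15 m^3/m

Intermediates appear rounded, and all arithmetic carries exact precision — rounded just once, at four significant figures.
Convert: Hardness H = 0.4332 GPa = 4.332e+08 Pa.
Restated in SI base units: W = 22.15 N, H = 4.332e+08 Pa, K = 1.839e-07.
Rate of wear dV/dL = K·W/H (no L dependence): 1.839e-07 · 22.15 / 4.332e+08 = 9.403e-15 m³/m.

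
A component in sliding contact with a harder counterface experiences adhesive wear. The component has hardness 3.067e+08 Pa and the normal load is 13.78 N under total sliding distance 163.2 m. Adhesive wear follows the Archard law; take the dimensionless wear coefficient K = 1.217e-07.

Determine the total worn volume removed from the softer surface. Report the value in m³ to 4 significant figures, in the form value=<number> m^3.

The computation runs at exact precision; shown intermediates are rounded. Rounded once at the end to 4 significant figures.
Expressed in SI base units: W = 13.78 N, H = 3.067e+08 Pa, K = 1.217e-07.
Wear volume V = K·W·L/H = 1.217e-07 · 13.78 · 163.2 / 3.067e+08 = 8.924e-13 m³.

value=8.924e-13 m^3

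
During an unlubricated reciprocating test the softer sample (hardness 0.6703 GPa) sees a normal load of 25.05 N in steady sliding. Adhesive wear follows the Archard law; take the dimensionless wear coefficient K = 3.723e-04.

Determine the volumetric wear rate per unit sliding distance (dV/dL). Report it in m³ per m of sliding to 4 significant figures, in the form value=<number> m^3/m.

Shown intermediates are rounded — all arithmetic maintains full float precision — a single final rounding: four significant digits.
Convert: Hardness H = 0.6703 GPa = 6.703e+08 Pa.
Restated in SI base units: W = 25.05 N, H = 6.703e+08 Pa, K = 3.723e-04.
Wear rate dV/dL = K·W/H (independent of L): 3.723e-04 · 25.05 / 6.703e+08 = 1.391e-11 m³/m.

value=1.391e-11 m^3/m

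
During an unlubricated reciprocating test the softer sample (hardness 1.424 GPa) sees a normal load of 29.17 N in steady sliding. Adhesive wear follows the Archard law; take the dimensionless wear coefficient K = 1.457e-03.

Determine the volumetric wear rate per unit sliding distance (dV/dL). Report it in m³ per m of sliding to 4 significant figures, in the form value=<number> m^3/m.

The intermediates are printed rounded; every step runs at exact precision — rounded once at the end, at four significant digits.
Hardness H = 1.424 GPa = 1.424e+09 Pa.
SI base units throughout: W = 29.17 N, H = 1.424e+09 Pa, K = 1.457e-03.
The wear rate dV/dL = K·W/H (independent of L): 1.457e-03 · 29.17 / 1.424e+09 = 2.985e-11 m³/m.

value=2.985e-11 m^3/m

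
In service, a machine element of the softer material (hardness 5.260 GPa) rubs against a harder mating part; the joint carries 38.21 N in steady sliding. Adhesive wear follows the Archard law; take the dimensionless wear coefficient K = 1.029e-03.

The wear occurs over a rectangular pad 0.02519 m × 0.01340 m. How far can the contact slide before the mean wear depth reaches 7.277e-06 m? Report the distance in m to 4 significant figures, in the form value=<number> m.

value=328.6 m

The algebra keeps full precision. Displayed values are rounded. Rounded just once to 4 significant figures.
Hardness H = 5.260 GPa = 5.260e+09 Pa.
Contact area A = 0.02519 m × 0.01340 m = 3.375e-04 m².
In SI base units: W = 38.21 N, H = 5.260e+09 Pa, K = 1.029e-03.
Volume at the limit: V_lim = h_lim·A = 7.277e-06 · 3.375e-04 = 2.456e-09 m³.
Inverting, life L = V_lim·H/(K·W) = 2.456e-09 · 5.260e+09 / (1.029e-03 · 38.21) = 328.6 m.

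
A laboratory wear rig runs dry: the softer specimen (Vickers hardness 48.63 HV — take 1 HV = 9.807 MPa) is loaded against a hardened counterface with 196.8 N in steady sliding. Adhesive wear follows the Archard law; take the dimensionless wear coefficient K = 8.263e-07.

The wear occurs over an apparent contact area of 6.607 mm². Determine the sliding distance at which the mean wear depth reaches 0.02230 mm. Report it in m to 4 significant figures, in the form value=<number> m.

value=432.1 m

Intermediate values are printed rounded; all arithmetic runs at full float precision. Rounded once at the end, at four significant digits.
Hardness H = 48.63 HV × 9.807 MPa/HV = 476.9 MPa = 4.769e+08 Pa.
Contact area A = 6.607 mm² = 6.607e-06 m².
Depth limit h_lim = 0.02230 mm = 2.230e-05 m.
Collected in SI base units: W = 196.8 N, H = 4.769e+08 Pa, K = 8.263e-07.
Allowed volume V_lim = h_lim·A = 2.230e-05 · 6.607e-06 = 1.473e-10 m³.
Sliding life L = V_lim·H/(K·W) = 1.473e-10 · 4.769e+08 / (8.263e-07 · 196.8) = 432.1 m.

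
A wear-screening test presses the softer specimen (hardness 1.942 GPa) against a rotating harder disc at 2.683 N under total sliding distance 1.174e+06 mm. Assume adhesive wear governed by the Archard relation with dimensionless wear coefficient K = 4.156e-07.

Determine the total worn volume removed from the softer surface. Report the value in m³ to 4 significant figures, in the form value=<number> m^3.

Printed values are rounded — all arithmetic runs at full precision; rounded just once, at four significant digits.
The distance L = 1.174e+06 mm = 1174 m.
Hardness H = 1.942 GPa = 1.942e+09 Pa.
In SI base units, W = 2.683 N, H = 1.942e+09 Pa, K = 4.156e-07.
Wear volume V = K·W·L/H = 4.156e-07 · 2.683 · 1174 / 1.942e+09 = 6.741e-13 m³.

value=6.741e-13 m^3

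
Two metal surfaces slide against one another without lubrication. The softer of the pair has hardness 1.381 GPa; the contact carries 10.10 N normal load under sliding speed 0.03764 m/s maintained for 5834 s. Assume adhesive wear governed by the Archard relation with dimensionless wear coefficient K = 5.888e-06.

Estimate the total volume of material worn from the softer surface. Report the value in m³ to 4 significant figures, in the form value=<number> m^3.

Intermediate values appear rounded, and each operation keeps full precision; one final rounding to four significant digits.
Total distance L = v·t = 0.03764 m/s × 5834 s = 219.6 m.
Hardness H = 1.381 GPa = 1.381e+09 Pa.
In SI base units: W = 10.10 N, H = 1.381e+09 Pa, K = 5.888e-06.
Apply Archard: V = K·W·L/H = 5.888e-06 · 10.10 · 219.6 / 1.381e+09 = 9.456e-12 m³.

value=9.456e-12 m^3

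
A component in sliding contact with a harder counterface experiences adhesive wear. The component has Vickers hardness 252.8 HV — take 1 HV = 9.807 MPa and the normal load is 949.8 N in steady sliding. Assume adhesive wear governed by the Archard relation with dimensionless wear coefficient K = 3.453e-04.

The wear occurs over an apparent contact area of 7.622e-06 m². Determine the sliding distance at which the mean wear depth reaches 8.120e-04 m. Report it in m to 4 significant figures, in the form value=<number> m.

Each operation carries exact precision, and intermediate values are shown rounded; rounded once at the end, at 4 significant figures.
Convert: Hardness H = 252.8 HV × 9.807 MPa/HV = 2479 MPa = 2.479e+09 Pa.
In SI base units: W = 949.8 N, H = 2.479e+09 Pa, K = 3.453e-04.
At the depth limit, V_lim = h_lim·A = 8.120e-04 · 7.622e-06 = 6.189e-09 m³.
Inverting, life L = V_lim·H/(K·W) = 6.189e-09 · 2.479e+09 / (3.453e-04 · 949.8) = 46.79 m.

value=46.79 m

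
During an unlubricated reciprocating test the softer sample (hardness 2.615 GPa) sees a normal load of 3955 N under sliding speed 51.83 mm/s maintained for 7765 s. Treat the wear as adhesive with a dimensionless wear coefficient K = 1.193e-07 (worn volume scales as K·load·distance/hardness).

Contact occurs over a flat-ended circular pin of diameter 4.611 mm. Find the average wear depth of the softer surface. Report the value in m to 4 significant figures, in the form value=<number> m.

The intermediates appear rounded, and each operation holds exact precision — one last rounding, at four significant digits.
Sliding speed v = 51.83 mm/s = 0.05183 m/s. Distance L = v·t = 0.05183 m/s × 7765 s = 402.5 m.
Hardness H = 2.615 GPa = 2.615e+09 Pa.
Pin diameter d = 4.611 mm = 0.004611 m. Contact area A = π·d²/4 = π·(0.004611 m)²/4 = 1.670e-05 m².
Collected in SI base units: W = 3955 N, H = 2.615e+09 Pa, K = 1.193e-07.
Worn volume V = K·W·L/H = 1.193e-07 · 3955 · 402.5 / 2.615e+09 = 7.262e-11 m³.
Depth h = V/A = 7.262e-11 / 1.670e-05 = 4.349e-06 m.

value=4.349e-06 m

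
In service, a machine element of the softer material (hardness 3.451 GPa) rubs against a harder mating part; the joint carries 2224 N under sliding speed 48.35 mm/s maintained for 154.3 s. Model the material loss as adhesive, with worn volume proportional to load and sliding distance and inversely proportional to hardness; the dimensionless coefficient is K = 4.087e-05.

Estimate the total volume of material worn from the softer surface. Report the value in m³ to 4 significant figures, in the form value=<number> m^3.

value=1.965e-10 m^3

Intermediates are printed rounded; each operation holds full precision, and one last rounding: four significant digits.
Sliding speed v = 48.35 mm/s = 0.04835 m/s. The distance L = v·t = 0.04835 m/s × 154.3 s = 7.460 m.
Hardness H = 3.451 GPa = 3.451e+09 Pa.
SI base units throughout: W = 2224 N, H = 3.451e+09 Pa, K = 4.087e-05.
Wear volume V = K·W·L/H = 4.087e-05 · 2224 · 7.460 / 3.451e+09 = 1.965e-10 m³.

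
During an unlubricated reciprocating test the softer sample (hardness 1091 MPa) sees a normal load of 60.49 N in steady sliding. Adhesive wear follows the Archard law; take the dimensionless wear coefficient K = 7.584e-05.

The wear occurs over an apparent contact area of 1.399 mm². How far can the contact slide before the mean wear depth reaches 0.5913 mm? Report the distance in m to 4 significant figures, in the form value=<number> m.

value=196.7 m

Intermediate values appear rounded, and all working math runs at full float precision — one last rounding to 4 significant figures.
Convert: Hardness H = 1091 MPa = 1.091e+09 Pa.
Convert: Contact area A = 1.399 mm² = 1.399e-06 m².
Convert: Depth limit h_lim = 0.5913 mm = 5.913e-04 m.
Restated in SI base units: W = 60.49 N, H = 1.091e+09 Pa, K = 7.584e-05.
Allowed volume V_lim = h_lim·A = 5.913e-04 · 1.399e-06 = 8.272e-10 m³.
Thus life L = V_lim·H/(K·W) = 8.272e-10 · 1.091e+09 / (7.584e-05 · 60.49) = 196.7 m.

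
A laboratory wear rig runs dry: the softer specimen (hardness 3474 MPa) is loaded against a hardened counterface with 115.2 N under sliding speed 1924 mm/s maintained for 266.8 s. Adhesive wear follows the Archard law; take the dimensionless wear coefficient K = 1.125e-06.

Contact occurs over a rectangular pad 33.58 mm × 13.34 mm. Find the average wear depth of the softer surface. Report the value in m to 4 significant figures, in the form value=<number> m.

Intermediate values appear rounded, and every step holds exact precision, and one last rounding: four significant figures.
Sliding speed v = 1924 mm/s = 1.924 m/s. Sliding distance L = v·t = 1.924 m/s × 266.8 s = 513.3 m.
Hardness H = 3474 MPa = 3.474e+09 Pa.
Pad sides 33.58 mm × 13.34 mm = 0.03358 m × 0.01334 m. Contact area A = 0.03358 m × 0.01334 m = 4.480e-04 m².
Restated in SI base units: W = 115.2 N, H = 3.474e+09 Pa, K = 1.125e-06.
Apply Archard: V = K·W·L/H = 1.125e-06 · 115.2 · 513.3 / 3.474e+09 = 1.915e-11 m³.
Depth of wear h = V/A = 1.915e-11 / 4.480e-04 = 4.275e-08 m.

value=4.275e-08 m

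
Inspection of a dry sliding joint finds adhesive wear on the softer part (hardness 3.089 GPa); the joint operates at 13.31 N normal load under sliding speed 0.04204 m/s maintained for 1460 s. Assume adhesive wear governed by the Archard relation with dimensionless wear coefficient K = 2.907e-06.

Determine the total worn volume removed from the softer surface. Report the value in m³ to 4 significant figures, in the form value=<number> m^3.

All working math keeps full precision, and intermediates are displayed rounded, and a lone final rounding: 4 significant figures.
Sliding distance L = v·t = 0.04204 m/s × 1460 s = 61.38 m.
Hardness H = 3.089 GPa = 3.089e+09 Pa.
Collected in SI base units: W = 13.31 N, H = 3.089e+09 Pa, K = 2.907e-06.
Apply Archard: V = K·W·L/H = 2.907e-06 · 13.31 · 61.38 / 3.089e+09 = 7.688e-13 m³.

value=7.688e-13 m^3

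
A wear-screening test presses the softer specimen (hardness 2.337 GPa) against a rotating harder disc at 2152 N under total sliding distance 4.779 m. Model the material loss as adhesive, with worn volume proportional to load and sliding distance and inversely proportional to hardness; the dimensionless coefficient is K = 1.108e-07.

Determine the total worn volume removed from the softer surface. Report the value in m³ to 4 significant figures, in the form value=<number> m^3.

value=4.876e-13 m^3

Printed values are rounded — every step holds full precision — one final rounding: 4 significant digits.
Hardness H = 2.337 GPa = 2.337e+09 Pa.
As SI base values: W = 2152 N, H = 2.337e+09 Pa, K = 1.108e-07.
Archard volume V = K·W·L/H = 1.108e-07 · 2152 · 4.779 / 2.337e+09 = 4.876e-13 m³.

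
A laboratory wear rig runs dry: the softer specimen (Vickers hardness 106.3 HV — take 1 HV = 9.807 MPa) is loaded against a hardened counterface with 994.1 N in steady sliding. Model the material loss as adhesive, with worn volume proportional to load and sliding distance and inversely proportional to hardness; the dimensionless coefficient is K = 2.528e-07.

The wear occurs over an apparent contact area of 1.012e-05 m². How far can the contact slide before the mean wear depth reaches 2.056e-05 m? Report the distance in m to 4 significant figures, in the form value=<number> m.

value=863.1 m

Each operation maintains full precision. The intermediates are displayed rounded — rounded once at the end to four significant figures.
Convert: Hardness H = 106.3 HV × 9.807 MPa/HV = 1042 MPa = 1.042e+09 Pa.
Restated in SI base units: W = 994.1 N, H = 1.042e+09 Pa, K = 2.528e-07.
Wearable volume V_lim = h_lim·A = 2.056e-05 · 1.012e-05 = 2.081e-10 m³.
Inverting, life L = V_lim·H/(K·W) = 2.081e-10 · 1.042e+09 / (2.528e-07 · 994.1) = 863.1 m.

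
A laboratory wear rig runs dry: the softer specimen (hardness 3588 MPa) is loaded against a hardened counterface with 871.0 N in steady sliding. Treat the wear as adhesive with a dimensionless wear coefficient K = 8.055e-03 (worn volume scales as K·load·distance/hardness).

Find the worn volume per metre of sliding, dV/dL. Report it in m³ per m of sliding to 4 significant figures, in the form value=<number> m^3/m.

Intermediate values are displayed rounded; each operation keeps exact precision. Rounded once at the end, at four significant figures.
Convert: Hardness H = 3588 MPa = 3.588e+09 Pa.
Working in SI base units: W = 871.0 N, H = 3.588e+09 Pa, K = 8.055e-03.
Volumetric rate dV/dL = K·W/H, per unit distance: 8.055e-03 · 871.0 / 3.588e+09 = 1.955e-09 m³/m.

value=1.955e-09 m^3/m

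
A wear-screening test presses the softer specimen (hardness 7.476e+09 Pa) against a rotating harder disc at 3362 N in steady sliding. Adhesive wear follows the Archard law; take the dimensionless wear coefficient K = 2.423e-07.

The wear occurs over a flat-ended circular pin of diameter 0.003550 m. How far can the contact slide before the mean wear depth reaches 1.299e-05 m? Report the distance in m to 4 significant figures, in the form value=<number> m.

Every step carries exact precision — the intermediates are printed rounded; one last rounding to 4 significant figures.
Convert: Contact area A = π·d²/4 = π·(0.003550 m)²/4 = 9.898e-06 m².
Working in SI base units: W = 3362 N, H = 7.476e+09 Pa, K = 2.423e-07.
At the depth limit, V_lim = h_lim·A = 1.299e-05 · 9.898e-06 = 1.286e-10 m³.
So the life L = V_lim·H/(K·W) = 1.286e-10 · 7.476e+09 / (2.423e-07 · 3362) = 1180 m.

value=1180 m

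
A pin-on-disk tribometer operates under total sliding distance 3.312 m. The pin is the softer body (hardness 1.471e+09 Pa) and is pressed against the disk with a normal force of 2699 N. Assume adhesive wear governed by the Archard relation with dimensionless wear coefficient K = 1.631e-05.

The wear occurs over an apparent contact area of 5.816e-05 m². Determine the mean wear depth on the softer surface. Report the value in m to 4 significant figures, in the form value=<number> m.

Each operation holds full precision — the intermediates are printed rounded — rounded just once, at four significant digits.
In SI base units, W = 2699 N, H = 1.471e+09 Pa, K = 1.631e-05.
Apply Archard: V = K·W·L/H = 1.631e-05 · 2699 · 3.312 / 1.471e+09 = 9.911e-11 m³.
Depth of wear h = V/A = 9.911e-11 / 5.816e-05 = 1.704e-06 m.

value=1.704e-06 m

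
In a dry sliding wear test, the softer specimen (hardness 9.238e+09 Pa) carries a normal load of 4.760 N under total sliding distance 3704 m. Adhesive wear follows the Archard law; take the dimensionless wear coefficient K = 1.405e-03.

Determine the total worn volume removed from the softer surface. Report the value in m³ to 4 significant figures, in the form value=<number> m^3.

value=2.681e-09 m^3

The intermediates appear rounded — all arithmetic holds full precision — rounded just once, at 4 significant figures.
Working in SI base units: W = 4.760 N, H = 9.238e+09 Pa, K = 1.405e-03.
The Archard volume V = K·W·L/H = 1.405e-03 · 4.760 · 3704 / 9.238e+09 = 2.681e-09 m³.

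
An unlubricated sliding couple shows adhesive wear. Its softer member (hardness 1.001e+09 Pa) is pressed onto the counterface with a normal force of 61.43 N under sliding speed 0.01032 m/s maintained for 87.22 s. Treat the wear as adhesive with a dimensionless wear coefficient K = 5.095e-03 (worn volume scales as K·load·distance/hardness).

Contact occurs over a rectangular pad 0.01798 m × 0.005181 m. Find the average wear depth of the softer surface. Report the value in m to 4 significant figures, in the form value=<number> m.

Intermediate values are printed rounded; the computation carries exact precision, and rounded just once, at four significant digits.
Distance covered L = v·t = 0.01032 m/s × 87.22 s = 0.9001 m.
Contact area A = 0.01798 m × 0.005181 m = 9.315e-05 m².
As SI base values: W = 61.43 N, H = 1.001e+09 Pa, K = 5.095e-03.
By Archard's law, V = K·W·L/H = 5.095e-03 · 61.43 · 0.9001 / 1.001e+09 = 2.814e-10 m³.
Depth of wear h = V/A = 2.814e-10 / 9.315e-05 = 3.021e-06 m.

value=3.021e-06 m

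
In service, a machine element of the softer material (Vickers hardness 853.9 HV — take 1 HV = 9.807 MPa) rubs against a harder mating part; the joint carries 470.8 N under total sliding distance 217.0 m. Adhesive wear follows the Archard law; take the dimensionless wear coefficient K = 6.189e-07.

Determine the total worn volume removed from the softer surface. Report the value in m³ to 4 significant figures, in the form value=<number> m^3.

value=7.550e-12 m^3

The algebra keeps full precision — displayed values are rounded; one final rounding, at 4 significant figures.
Hardness H = 853.9 HV × 9.807 MPa/HV = 8374 MPa = 8.374e+09 Pa.
In SI base units: W = 470.8 N, H = 8.374e+09 Pa, K = 6.189e-07.
Worn volume V = K·W·L/H = 6.189e-07 · 470.8 · 217.0 / 8.374e+09 = 7.550e-12 m³.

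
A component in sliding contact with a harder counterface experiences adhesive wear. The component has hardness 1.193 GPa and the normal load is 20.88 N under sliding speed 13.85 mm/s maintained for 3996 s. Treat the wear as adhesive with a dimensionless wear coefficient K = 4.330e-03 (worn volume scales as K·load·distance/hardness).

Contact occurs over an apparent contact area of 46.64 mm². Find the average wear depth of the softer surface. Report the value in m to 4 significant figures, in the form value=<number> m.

value=8.993e-05 m

The intermediates are printed rounded — the algebra carries full precision; a lone final rounding: four significant figures.
Convert: Sliding speed v = 13.85 mm/s = 0.01385 m/s. Distance L = v·t = 0.01385 m/s × 3996 s = 55.34 m.
Convert: Hardness H = 1.193 GPa = 1.193e+09 Pa.
Convert: Contact area A = 46.64 mm² = 4.664e-05 m².
Collected in SI base units: W = 20.88 N, H = 1.193e+09 Pa, K = 4.330e-03.
By Archard's law, V = K·W·L/H = 4.330e-03 · 20.88 · 55.34 / 1.193e+09 = 4.194e-09 m³.
Wear depth h = V/A = 4.194e-09 / 4.664e-05 = 8.993e-05 m.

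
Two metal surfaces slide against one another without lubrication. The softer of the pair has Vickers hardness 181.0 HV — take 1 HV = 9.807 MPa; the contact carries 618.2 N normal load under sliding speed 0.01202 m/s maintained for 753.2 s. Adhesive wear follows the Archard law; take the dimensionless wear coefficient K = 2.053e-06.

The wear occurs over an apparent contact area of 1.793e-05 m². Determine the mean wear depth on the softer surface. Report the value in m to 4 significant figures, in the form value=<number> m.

All arithmetic keeps full float precision. Shown intermediates are rounded; a single final rounding to 4 significant figures.
Sliding distance L = v·t = 0.01202 m/s × 753.2 s = 9.053 m.
Hardness H = 181.0 HV × 9.807 MPa/HV = 1775 MPa = 1.775e+09 Pa.
In SI base units, W = 618.2 N, H = 1.775e+09 Pa, K = 2.053e-06.
Volume removed: V = K·W·L/H = 2.053e-06 · 618.2 · 9.053 / 1.775e+09 = 6.473e-12 m³.
Depth h = V/A = 6.473e-12 / 1.793e-05 = 3.610e-07 m.

value=3.610e-07 m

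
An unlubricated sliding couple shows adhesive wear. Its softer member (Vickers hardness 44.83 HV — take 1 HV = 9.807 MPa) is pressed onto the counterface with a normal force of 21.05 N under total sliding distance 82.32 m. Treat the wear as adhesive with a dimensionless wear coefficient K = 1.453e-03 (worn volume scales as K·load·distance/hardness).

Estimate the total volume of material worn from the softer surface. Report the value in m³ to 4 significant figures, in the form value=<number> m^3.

value=5.727e-09 m^3

Each operation keeps exact precision; the intermediates are shown rounded — a lone final rounding: 4 significant digits.
Hardness H = 44.83 HV × 9.807 MPa/HV = 439.6 MPa = 4.396e+08 Pa.
In SI base units: W = 21.05 N, H = 4.396e+08 Pa, K = 1.453e-03.
Volume removed: V = K·W·L/H = 1.453e-03 · 21.05 · 82.32 / 4.396e+08 = 5.727e-09 m³.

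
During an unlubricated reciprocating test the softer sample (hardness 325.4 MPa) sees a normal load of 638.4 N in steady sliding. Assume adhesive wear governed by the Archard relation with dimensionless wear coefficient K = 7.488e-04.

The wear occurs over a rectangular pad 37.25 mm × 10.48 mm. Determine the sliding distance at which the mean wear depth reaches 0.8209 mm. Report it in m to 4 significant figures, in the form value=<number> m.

The computation runs at exact precision, and the intermediates are printed rounded; one last rounding: four significant digits.
Hardness H = 325.4 MPa = 3.254e+08 Pa.
Pad sides 37.25 mm × 10.48 mm = 0.03725 m × 0.01048 m. Contact area A = 0.03725 m × 0.01048 m = 3.904e-04 m².
Depth limit h_lim = 0.8209 mm = 8.209e-04 m.
Working in SI base units: W = 638.4 N, H = 3.254e+08 Pa, K = 7.488e-04.
Limit volume V_lim = h_lim·A = 8.209e-04 · 3.904e-04 = 3.205e-07 m³.
Thus life L = V_lim·H/(K·W) = 3.205e-07 · 3.254e+08 / (7.488e-04 · 638.4) = 218.1 m.

value=218.1 m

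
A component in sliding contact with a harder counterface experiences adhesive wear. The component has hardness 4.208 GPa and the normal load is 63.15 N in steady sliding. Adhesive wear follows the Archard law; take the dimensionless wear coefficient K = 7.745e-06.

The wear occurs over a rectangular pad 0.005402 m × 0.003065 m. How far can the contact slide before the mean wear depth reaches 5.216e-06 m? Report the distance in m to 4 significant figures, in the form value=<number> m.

value=743.0 m

Quoted intermediates are rounded; all arithmetic maintains exact precision; rounded just once to four significant digits.
Convert: Hardness H = 4.208 GPa = 4.208e+09 Pa.
Convert: Contact area A = 0.005402 m × 0.003065 m = 1.656e-05 m².
SI base units throughout: W = 63.15 N, H = 4.208e+09 Pa, K = 7.745e-06.
Limit volume V_lim = h_lim·A = 5.216e-06 · 1.656e-05 = 8.636e-11 m³.
Thus life L = V_lim·H/(K·W) = 8.636e-11 · 4.208e+09 / (7.745e-06 · 63.15) = 743.0 m.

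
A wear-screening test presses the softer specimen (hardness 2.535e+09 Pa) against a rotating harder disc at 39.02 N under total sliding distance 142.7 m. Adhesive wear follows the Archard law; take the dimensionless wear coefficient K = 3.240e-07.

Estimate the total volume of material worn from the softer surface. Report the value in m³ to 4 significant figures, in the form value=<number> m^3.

The algebra holds full float precision; intermediate values are displayed rounded, and rounded just once, at 4 significant figures.
Restated in SI base units: W = 39.02 N, H = 2.535e+09 Pa, K = 3.240e-07.
Apply Archard: V = K·W·L/H = 3.240e-07 · 39.02 · 142.7 / 2.535e+09 = 7.117e-13 m³.

value=7.117e-13 m^3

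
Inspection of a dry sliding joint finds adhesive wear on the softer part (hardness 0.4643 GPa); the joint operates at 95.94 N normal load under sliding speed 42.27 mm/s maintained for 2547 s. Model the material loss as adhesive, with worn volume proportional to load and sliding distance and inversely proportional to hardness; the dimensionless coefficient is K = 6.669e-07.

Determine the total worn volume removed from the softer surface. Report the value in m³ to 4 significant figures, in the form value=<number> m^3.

Intermediate values are shown rounded. Each operation holds full float precision; rounded once at the end to 4 significant digits.
Convert: Sliding speed v = 42.27 mm/s = 0.04227 m/s. Path length L = v·t = 0.04227 m/s × 2547 s = 107.7 m.
Convert: Hardness H = 0.4643 GPa = 4.643e+08 Pa.
Expressed in SI base units: W = 95.94 N, H = 4.643e+08 Pa, K = 6.669e-07.
Wear volume V = K·W·L/H = 6.669e-07 · 95.94 · 107.7 / 4.643e+08 = 1.484e-11 m³.

value=1.484e-11 m^3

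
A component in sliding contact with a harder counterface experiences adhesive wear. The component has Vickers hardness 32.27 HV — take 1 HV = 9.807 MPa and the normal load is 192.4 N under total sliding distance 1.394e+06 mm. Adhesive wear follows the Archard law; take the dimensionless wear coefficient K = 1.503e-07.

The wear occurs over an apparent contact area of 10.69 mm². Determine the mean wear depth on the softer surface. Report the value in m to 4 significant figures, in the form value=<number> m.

The algebra keeps exact precision; intermediates are shown rounded, and one final rounding to 4 significant digits.
Convert: Total distance L = 1.394e+06 mm = 1394 m.
Convert: Hardness H = 32.27 HV × 9.807 MPa/HV = 316.5 MPa = 3.165e+08 Pa.
Convert: Contact area A = 10.69 mm² = 1.069e-05 m².
In SI base units: W = 192.4 N, H = 3.165e+08 Pa, K = 1.503e-07.
Archard relation: V = K·W·L/H = 1.503e-07 · 192.4 · 1394 / 3.165e+08 = 1.274e-10 m³.
Depth h = V/A = 1.274e-10 / 1.069e-05 = 1.192e-05 m.

value=1.192e-05 m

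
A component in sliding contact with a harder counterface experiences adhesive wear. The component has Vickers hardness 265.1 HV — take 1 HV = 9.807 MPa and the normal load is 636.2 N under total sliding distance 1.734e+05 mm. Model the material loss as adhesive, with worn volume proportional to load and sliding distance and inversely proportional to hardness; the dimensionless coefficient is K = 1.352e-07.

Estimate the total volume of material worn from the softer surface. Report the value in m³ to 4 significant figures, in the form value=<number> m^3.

value=5.737e-12 m^3

Intermediates are printed rounded — each operation maintains full precision, and one final rounding, at 4 significant figures.
The distance L = 1.734e+05 mm = 173.4 m.
Hardness H = 265.1 HV × 9.807 MPa/HV = 2600 MPa = 2.600e+09 Pa.
Expressed in SI base units: W = 636.2 N, H = 2.600e+09 Pa, K = 1.352e-07.
Wear volume V = K·W·L/H = 1.352e-07 · 636.2 · 173.4 / 2.600e+09 = 5.737e-12 m³.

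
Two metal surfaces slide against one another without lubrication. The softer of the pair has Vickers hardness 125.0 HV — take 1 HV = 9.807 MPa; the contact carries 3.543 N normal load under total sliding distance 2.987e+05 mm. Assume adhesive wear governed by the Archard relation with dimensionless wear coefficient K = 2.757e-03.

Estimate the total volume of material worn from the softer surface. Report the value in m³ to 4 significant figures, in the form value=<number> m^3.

Intermediates are shown rounded — all arithmetic maintains exact precision. Rounded just once: four significant figures.
Convert: Path length L = 2.987e+05 mm = 298.7 m.
Convert: Hardness H = 125.0 HV × 9.807 MPa/HV = 1226 MPa = 1.226e+09 Pa.
In SI base units: W = 3.543 N, H = 1.226e+09 Pa, K = 2.757e-03.
The Archard volume V = K·W·L/H = 2.757e-03 · 3.543 · 298.7 / 1.226e+09 = 2.380e-09 m³.

value=2.380e-09 m^3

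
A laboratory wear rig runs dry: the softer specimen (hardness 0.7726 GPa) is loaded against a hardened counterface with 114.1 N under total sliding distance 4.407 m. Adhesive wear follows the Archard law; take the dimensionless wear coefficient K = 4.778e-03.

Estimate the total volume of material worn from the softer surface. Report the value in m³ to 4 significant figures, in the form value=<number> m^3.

value=3.110e-09 m^3

Intermediate values are printed rounded; the algebra carries full float precision; one final rounding, at 4 significant figures.
Convert: Hardness H = 0.7726 GPa = 7.726e+08 Pa.
Expressed in SI base units: W = 114.1 N, H = 7.726e+08 Pa, K = 4.778e-03.
Wear volume V = K·W·L/H = 4.778e-03 · 114.1 · 4.407 / 7.726e+08 = 3.110e-09 m³.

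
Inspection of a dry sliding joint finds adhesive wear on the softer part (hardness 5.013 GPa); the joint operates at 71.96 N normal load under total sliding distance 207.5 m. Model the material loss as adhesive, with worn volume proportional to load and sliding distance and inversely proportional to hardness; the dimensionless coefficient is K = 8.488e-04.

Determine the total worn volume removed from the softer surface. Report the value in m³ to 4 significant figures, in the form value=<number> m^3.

Each operation carries exact precision. Intermediate values are shown rounded, and rounded just once: four significant digits.
Hardness H = 5.013 GPa = 5.013e+09 Pa.
As SI base values: W = 71.96 N, H = 5.013e+09 Pa, K = 8.488e-04.
The Archard volume V = K·W·L/H = 8.488e-04 · 71.96 · 207.5 / 5.013e+09 = 2.528e-09 m³.

value=2.528e-09 m^3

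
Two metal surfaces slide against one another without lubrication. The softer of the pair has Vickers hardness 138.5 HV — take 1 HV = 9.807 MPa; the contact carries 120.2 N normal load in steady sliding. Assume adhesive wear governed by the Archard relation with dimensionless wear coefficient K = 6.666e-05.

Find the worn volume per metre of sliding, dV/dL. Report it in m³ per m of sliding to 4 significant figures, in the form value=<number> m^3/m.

value=5.899e-12 m^3/m

Every step holds exact precision; intermediate values are printed rounded. Rounded once at the end to four significant digits.
Convert: Hardness H = 138.5 HV × 9.807 MPa/HV = 1358 MPa = 1.358e+09 Pa.
SI base units throughout: W = 120.2 N, H = 1.358e+09 Pa, K = 6.666e-05.
The wear rate dV/dL = K·W/H — distance-free: 6.666e-05 · 120.2 / 1.358e+09 = 5.899e-12 m³/m.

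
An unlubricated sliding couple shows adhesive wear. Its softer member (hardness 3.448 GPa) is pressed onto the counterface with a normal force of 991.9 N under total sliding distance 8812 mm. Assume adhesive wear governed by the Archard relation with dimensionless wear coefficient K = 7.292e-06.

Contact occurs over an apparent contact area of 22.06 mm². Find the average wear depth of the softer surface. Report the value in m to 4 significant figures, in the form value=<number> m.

All arithmetic maintains full float precision; intermediates are shown rounded; a lone final rounding: four significant figures.
Path length L = 8812 mm = 8.812 m.
Hardness H = 3.448 GPa = 3.448e+09 Pa.
Contact area A = 22.06 mm² = 2.206e-05 m².
SI base units throughout: W = 991.9 N, H = 3.448e+09 Pa, K = 7.292e-06.
Archard volume V = K·W·L/H = 7.292e-06 · 991.9 · 8.812 / 3.448e+09 = 1.849e-11 m³.
Mean depth h = V/A = 1.849e-11 / 2.206e-05 = 8.379e-07 m.

value=8.379e-07 m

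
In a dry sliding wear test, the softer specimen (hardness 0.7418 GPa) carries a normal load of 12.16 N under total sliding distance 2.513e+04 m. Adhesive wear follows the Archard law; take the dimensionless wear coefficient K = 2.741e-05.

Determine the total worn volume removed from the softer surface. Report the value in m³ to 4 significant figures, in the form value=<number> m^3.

value=1.129e-08 m^3

Intermediate values appear rounded. Each operation holds full precision. Rounded just once, at four significant figures.
Convert: Hardness H = 0.7418 GPa = 7.418e+08 Pa.
Working in SI base units: W = 12.16 N, H = 7.418e+08 Pa, K = 2.741e-05.
Volume removed: V = K·W·L/H = 2.741e-05 · 12.16 · 2.513e+04 / 7.418e+08 = 1.129e-08 m³.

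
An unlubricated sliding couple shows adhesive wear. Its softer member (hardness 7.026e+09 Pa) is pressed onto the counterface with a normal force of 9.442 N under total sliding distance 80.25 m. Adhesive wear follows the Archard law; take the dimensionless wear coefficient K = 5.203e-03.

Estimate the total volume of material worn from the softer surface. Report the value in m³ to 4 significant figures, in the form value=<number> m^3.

The intermediates are printed rounded; the computation runs at full precision, and a single final rounding: 4 significant digits.
As SI base values: W = 9.442 N, H = 7.026e+09 Pa, K = 5.203e-03.
Apply Archard: V = K·W·L/H = 5.203e-03 · 9.442 · 80.25 / 7.026e+09 = 5.611e-10 m³.

value=5.611e-10 m^3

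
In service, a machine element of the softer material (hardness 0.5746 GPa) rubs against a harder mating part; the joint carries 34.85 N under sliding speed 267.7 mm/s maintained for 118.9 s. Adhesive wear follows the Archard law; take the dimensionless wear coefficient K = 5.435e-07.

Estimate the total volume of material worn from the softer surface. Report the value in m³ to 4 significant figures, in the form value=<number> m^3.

Intermediate values are shown rounded — the algebra holds exact precision; a single final rounding, at 4 significant digits.
Convert: Sliding speed v = 267.7 mm/s = 0.2677 m/s. Path length L = v·t = 0.2677 m/s × 118.9 s = 31.83 m.
Convert: Hardness H = 0.5746 GPa = 5.746e+08 Pa.
SI base units throughout: W = 34.85 N, H = 5.746e+08 Pa, K = 5.435e-07.
Archard relation: V = K·W·L/H = 5.435e-07 · 34.85 · 31.83 / 5.746e+08 = 1.049e-12 m³.

value=1.049e-12 m^3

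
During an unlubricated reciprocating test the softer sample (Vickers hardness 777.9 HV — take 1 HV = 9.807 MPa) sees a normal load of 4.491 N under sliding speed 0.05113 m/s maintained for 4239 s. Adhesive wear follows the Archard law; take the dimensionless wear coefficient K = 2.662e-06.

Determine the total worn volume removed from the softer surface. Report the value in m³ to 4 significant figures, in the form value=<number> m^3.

value=3.396e-13 m^3

Intermediate values are shown rounded; every step runs at full float precision. Rounded once at the end: four significant digits.
Convert: Distance covered L = v·t = 0.05113 m/s × 4239 s = 216.7 m.
Convert: Hardness H = 777.9 HV × 9.807 MPa/HV = 7629 MPa = 7.629e+09 Pa.
Expressed in SI base units: W = 4.491 N, H = 7.629e+09 Pa, K = 2.662e-06.
Worn volume V = K·W·L/H = 2.662e-06 · 4.491 · 216.7 / 7.629e+09 = 3.396e-13 m³.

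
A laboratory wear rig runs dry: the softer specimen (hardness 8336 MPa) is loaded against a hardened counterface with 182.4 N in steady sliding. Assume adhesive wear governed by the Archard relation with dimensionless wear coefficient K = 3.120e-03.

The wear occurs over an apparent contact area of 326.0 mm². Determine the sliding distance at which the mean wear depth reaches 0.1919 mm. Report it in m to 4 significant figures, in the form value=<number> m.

value=916.4 m

Each operation holds exact precision, and intermediate values are printed rounded; one last rounding to 4 significant digits.
Convert: Hardness H = 8336 MPa = 8.336e+09 Pa.
Convert: Contact area A = 326.0 mm² = 3.260e-04 m².
Convert: Depth limit h_lim = 0.1919 mm = 1.919e-04 m.
Working in SI base units: W = 182.4 N, H = 8.336e+09 Pa, K = 3.120e-03.
Allowed volume V_lim = h_lim·A = 1.919e-04 · 3.260e-04 = 6.256e-08 m³.
Life L = V_lim·H/(K·W) = 6.256e-08 · 8.336e+09 / (3.120e-03 · 182.4) = 916.4 m.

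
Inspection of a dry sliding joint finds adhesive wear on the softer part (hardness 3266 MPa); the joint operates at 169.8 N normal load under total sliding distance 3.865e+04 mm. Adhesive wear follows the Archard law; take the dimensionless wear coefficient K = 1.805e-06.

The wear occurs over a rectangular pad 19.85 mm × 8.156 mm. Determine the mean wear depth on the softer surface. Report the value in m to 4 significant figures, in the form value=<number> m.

The intermediates are displayed rounded; the computation carries full precision. Rounded once at the end, at four significant digits.
Convert: Total distance L = 3.865e+04 mm = 38.65 m.
Convert: Hardness H = 3266 MPa = 3.266e+09 Pa.
Convert: Pad sides 19.85 mm × 8.156 mm = 0.01985 m × 0.008156 m. Contact area A = 0.01985 m × 0.008156 m = 1.619e-04 m².
Expressed in SI base units: W = 169.8 N, H = 3.266e+09 Pa, K = 1.805e-06.
The Archard volume V = K·W·L/H = 1.805e-06 · 169.8 · 38.65 / 3.266e+09 = 3.627e-12 m³.
Wear depth h = V/A = 3.627e-12 / 1.619e-04 = 2.240e-08 m.

value=2.240e-08 m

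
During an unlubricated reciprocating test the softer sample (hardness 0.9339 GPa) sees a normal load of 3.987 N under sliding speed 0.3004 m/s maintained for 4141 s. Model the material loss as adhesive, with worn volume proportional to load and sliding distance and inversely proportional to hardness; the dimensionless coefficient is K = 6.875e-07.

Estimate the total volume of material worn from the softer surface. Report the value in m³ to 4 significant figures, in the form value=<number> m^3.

value=3.651e-12 m^3

The intermediates are shown rounded; all arithmetic keeps full precision. Rounded once at the end to four significant digits.
The distance L = v·t = 0.3004 m/s × 4141 s = 1244 m.
Hardness H = 0.9339 GPa = 9.339e+08 Pa.
As SI base values: W = 3.987 N, H = 9.339e+08 Pa, K = 6.875e-07.
Volume removed: V = K·W·L/H = 6.875e-07 · 3.987 · 1244 / 9.339e+08 = 3.651e-12 m³.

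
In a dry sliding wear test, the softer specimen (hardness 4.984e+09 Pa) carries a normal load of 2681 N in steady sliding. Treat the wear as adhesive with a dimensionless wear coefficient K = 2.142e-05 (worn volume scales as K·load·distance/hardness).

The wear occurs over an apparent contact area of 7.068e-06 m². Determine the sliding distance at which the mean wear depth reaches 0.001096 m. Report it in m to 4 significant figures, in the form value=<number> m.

The computation maintains full float precision — intermediates are displayed rounded; rounded once at the end, at four significant figures.
In SI base units, W = 2681 N, H = 4.984e+09 Pa, K = 2.142e-05.
Allowed volume V_lim = h_lim·A = 0.001096 · 7.068e-06 = 7.747e-09 m³.
Life L = V_lim·H/(K·W) = 7.747e-09 · 4.984e+09 / (2.142e-05 · 2681) = 672.3 m.

value=672.3 m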